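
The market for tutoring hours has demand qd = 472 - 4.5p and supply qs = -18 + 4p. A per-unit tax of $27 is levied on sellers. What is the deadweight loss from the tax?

Deadweight loss = 13122/17

Pre-tax equilibrium: p* = 980/17, q* = 3614/17.
Tax on sellers shifts supply to qs = -18 + 4(p − 27) = -126 + 4p.
472 - 4.5p = -126 + 4p gives buyer price pb = 1196/17; sellers receive ps = 1196/17 − 27 = 737/17.
New quantity: q = 472 − 4.5(1196/17) = 2642/17.
DWL = ½ × 27 × (3614/17 − 2642/17) = 13122/17.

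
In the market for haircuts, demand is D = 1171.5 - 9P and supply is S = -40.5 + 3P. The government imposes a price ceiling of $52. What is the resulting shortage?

Equilibrium price would be P* = 101, so the ceiling at 52 binds.
At P = 52: D = 1171.5 − 9(52) = 703.5, S = -40.5 + 3(52) = 115.5.
Shortage = 703.5 − 115.5 = 588.

Shortage = 588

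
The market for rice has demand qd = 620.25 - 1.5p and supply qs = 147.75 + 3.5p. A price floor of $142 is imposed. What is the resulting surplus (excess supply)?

Equilibrium price would be p* = 94.5, so the floor at 142 binds.
At p = 142: qd = 407.25, qs = 644.75.
Surplus = 644.75 − 407.25 = 237.5.

Surplus = 237.5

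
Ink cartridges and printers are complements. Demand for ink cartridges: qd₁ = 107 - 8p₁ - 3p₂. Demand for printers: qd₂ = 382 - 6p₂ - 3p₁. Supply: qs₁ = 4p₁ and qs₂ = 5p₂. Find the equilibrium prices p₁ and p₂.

p₁ = 31/123, p₂ = 1421/41

Market 1: 107 - 8p₁ - 3p₂ = 4p₁ → 12p₁ + 3p₂ = 107.
Market 2: 11p₂ + 3p₁ = 382.
Eliminating p₂: 11×(1) − 3×(2) gives 123p₁ = 31, so p₁ = 31/123.
Back-substitute into (2): p₂ = (382 − 3×31/123) / 11 = 1421/41.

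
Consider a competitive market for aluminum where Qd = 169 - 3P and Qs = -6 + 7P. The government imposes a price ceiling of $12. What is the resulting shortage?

Equilibrium price would be P* = 17.5, so the ceiling at 12 binds.
At P = 12: Qd = 169 − 3(12) = 133, Qs = -6 + 7(12) = 78.
Shortage = 133 − 78 = 55.

Shortage = 55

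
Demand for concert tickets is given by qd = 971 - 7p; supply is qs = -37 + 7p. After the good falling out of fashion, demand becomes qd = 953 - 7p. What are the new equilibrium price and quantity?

Original equilibrium: p* = 72, q* = 467.
New equilibrium: 953 - 7p = -37 + 7p, so 990 = 14p and p' = 495/7; q' = 953 − 7(495/7) = 458.

p' = 495/7, q' = 458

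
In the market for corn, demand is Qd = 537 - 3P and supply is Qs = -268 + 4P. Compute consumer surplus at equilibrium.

Consumer surplus = 6144

Equilibrium: 537 - 3P = -268 + 4P gives P* = 115, Q* = 192.
Demand choke price (Qd = 0): P = 179.
CS = ½(179 − 115)(192) = 6144.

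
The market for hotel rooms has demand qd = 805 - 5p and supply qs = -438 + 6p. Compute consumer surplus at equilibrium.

Equilibrium: 805 - 5p = -438 + 6p gives p* = 113, q* = 240.
Demand choke price (qd = 0): p = 161.
CS = ½(161 − 113)(240) = 5760.

Consumer surplus = 5760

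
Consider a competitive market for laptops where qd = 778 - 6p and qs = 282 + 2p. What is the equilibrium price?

p* = 62

Set qd = qs: 778 - 6p = 282 + 2p.
496 = 8p, so p* = 62.
q* = 778 − 6(62) = 406.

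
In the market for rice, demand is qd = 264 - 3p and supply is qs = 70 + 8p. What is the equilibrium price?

Set qd = qs: 264 - 3p = 70 + 8p.
194 = 11p, so p* = 194/11.
q* = 264 − 3(194/11) = 2322/11.

p* = 194/11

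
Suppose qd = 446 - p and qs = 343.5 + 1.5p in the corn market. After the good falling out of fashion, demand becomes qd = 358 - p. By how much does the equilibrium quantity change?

Original equilibrium: p* = 41, q* = 405.
New equilibrium: 358 - p = 343.5 + 1.5p, so 14.5 = 2.5p and p' = 5.8; q' = 358 − 1(5.8) = 352.2.
Change in quantity: 352.2 − 405 = -52.8.

Δq = -52.8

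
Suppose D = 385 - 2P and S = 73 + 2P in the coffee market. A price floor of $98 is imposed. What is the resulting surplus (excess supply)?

Surplus = 80

Equilibrium price would be P* = 78, so the floor at 98 binds.
At P = 98: D = 189, S = 269.
Surplus = 269 − 189 = 80.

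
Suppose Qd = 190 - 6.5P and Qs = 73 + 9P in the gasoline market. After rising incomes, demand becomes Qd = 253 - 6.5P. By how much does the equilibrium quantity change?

Original equilibrium: P* = 234/31, Q* = 4369/31.
New equilibrium: 253 - 6.5P = 73 + 9P, so 180 = 15.5P and P' = 360/31; Q' = 253 − 6.5(360/31) = 5503/31.
Change in quantity: 5503/31 − 4369/31 = 1134/31.

ΔQ = 1134/31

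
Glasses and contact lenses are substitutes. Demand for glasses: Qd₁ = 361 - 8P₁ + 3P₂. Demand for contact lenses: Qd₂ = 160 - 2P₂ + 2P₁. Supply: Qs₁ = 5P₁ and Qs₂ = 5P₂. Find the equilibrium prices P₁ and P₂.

P₁ = 3007/85, P₂ = 2802/85

Market 1: 361 - 8P₁ + 3P₂ = 5P₁ → 13P₁ - 3P₂ = 361.
Market 2: 7P₂ - 2P₁ = 160.
Eliminating P₂: 7×(1) + 3×(2) gives 85P₁ = 3007, so P₁ = 3007/85.
Back-substitute into (2): P₂ = (160 + 2×3007/85) / 7 = 2802/85.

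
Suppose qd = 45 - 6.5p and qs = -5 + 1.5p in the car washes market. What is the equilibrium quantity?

q* = 4.375

Set qd = qs: 45 - 6.5p = -5 + 1.5p.
50 = 8p, so p* = 6.25.
q* = 45 − 6.5(6.25) = 4.375.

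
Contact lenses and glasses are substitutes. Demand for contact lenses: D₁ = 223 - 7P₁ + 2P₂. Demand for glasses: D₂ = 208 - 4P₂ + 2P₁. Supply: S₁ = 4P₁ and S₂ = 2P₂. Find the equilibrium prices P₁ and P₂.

P₁ = 877/31, P₂ = 1367/31

Market 1: 223 - 7P₁ + 2P₂ = 4P₁ → 11P₁ - 2P₂ = 223.
Market 2: 6P₂ - 2P₁ = 208.
Eliminating P₂: 6×(1) + 2×(2) gives 62P₁ = 1754, so P₁ = 877/31.
Back-substitute into (2): P₂ = (208 + 2×877/31) / 6 = 1367/31.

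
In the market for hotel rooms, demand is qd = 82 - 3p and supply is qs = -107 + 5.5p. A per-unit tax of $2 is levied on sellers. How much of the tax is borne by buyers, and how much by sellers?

Buyers bear 22/17, sellers bear 12/17

Pre-tax equilibrium: p* = 378/17, q* = 260/17.
Tax on sellers shifts supply to qs = -107 + 5.5(p − 2) = -118 + 5.5p.
82 - 3p = -118 + 5.5p gives buyer price pb = 400/17; sellers receive ps = 400/17 − 2 = 366/17.
New quantity: q = 82 − 3(400/17) = 194/17.
Buyer burden = 400/17 − 378/17 = 22/17; seller burden = 378/17 − 366/17 = 12/17.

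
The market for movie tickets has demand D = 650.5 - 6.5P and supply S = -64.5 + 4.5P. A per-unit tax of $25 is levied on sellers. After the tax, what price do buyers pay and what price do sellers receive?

Buyers pay 1655/22, sellers receive 1105/22

Pre-tax equilibrium: P* = 65, Q* = 228.
Tax on sellers shifts supply to S = -64.5 + 4.5(P − 25) = -177 + 4.5P.
650.5 - 6.5P = -177 + 4.5P gives buyer price Pb = 1655/22; sellers receive Ps = 1655/22 − 25 = 1105/22.
New quantity: Q = 650.5 − 6.5(1655/22) = 7107/44.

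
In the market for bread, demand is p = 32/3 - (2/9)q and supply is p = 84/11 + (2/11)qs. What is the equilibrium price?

Set the two price expressions equal: 32/3 - (2/9)q = 84/11 + (2/11)q.
100/33 = (40/99)q, so q* = 7.5.
p* = 32/3 − (2/9)(7.5) = 9.

p* = 9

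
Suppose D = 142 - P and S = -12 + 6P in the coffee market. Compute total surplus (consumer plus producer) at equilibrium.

Equilibrium: 142 - P = -12 + 6P gives P* = 22, Q* = 120.
Demand choke price: P = 142; supply starts at P = 2.
CS = ½(142 − 22)(120) = 7200; PS = ½(22 − 2)(120) = 1200.

Total surplus = 8400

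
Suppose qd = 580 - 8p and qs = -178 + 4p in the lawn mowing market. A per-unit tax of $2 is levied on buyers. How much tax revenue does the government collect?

Tax revenue = 416/3

Pre-tax equilibrium: p* = 379/6, q* = 224/3.
Tax on buyers shifts demand to qd = 580 − 8(p + 2) = 564 - 8p.
564 - 8p = -178 + 4p gives seller price ps = 371/6; buyers pay pb = 371/6 + 2 = 383/6.
New quantity: q = 580 − 8(383/6) = 208/3.
Revenue = 2 × 208/3 = 416/3.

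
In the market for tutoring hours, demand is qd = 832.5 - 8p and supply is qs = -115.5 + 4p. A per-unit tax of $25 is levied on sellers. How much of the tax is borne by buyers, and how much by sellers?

Buyers bear 25/3, sellers bear 50/3

Pre-tax equilibrium: p* = 79, q* = 200.5.
Tax on sellers shifts supply to qs = -115.5 + 4(p − 25) = -215.5 + 4p.
832.5 - 8p = -215.5 + 4p gives buyer price pb = 262/3; sellers receive ps = 262/3 − 25 = 187/3.
New quantity: q = 832.5 − 8(262/3) = 803/6.
Buyer burden = 262/3 − 79 = 25/3; seller burden = 79 − 187/3 = 50/3.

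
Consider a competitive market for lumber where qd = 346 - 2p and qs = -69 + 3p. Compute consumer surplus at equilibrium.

Consumer surplus = 8100

Equilibrium: 346 - 2p = -69 + 3p gives p* = 83, q* = 180.
Demand choke price (qd = 0): p = 173.
CS = ½(173 − 83)(180) = 8100.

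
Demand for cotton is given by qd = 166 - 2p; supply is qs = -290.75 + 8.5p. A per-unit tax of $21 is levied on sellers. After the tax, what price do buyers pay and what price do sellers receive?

Pre-tax equilibrium: p* = 43.5, q* = 79.
Tax on sellers shifts supply to qs = -290.75 + 8.5(p − 21) = -469.25 + 8.5p.
166 - 2p = -469.25 + 8.5p gives buyer price pb = 60.5; sellers receive ps = 60.5 − 21 = 39.5.
New quantity: q = 166 − 2(60.5) = 45.

Buyers pay $60.5, sellers receive $39.5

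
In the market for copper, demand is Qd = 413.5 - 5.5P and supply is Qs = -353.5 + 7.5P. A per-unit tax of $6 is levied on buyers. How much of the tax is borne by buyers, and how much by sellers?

Buyers bear 45/13, sellers bear 33/13

Pre-tax equilibrium: P* = 59, Q* = 89.
Tax on buyers shifts demand to Qd = 413.5 − 5.5(P + 6) = 380.5 - 5.5P.
380.5 - 5.5P = -353.5 + 7.5P gives seller price Ps = 734/13; buyers pay Pb = 734/13 + 6 = 812/13.
New quantity: Q = 413.5 − 5.5(812/13) = 1819/26.
Buyer burden = 812/13 − 59 = 45/13; seller burden = 59 − 734/13 = 33/13.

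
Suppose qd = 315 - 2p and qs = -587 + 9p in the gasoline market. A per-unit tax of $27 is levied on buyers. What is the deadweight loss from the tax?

Deadweight loss = 6561/11

Pre-tax equilibrium: p* = 82, q* = 151.
Tax on buyers shifts demand to qd = 315 − 2(p + 27) = 261 - 2p.
261 - 2p = -587 + 9p gives seller price ps = 848/11; buyers pay pb = 848/11 + 27 = 1145/11.
New quantity: q = 315 − 2(1145/11) = 1175/11.
DWL = ½ × 27 × (151 − 1175/11) = 6561/11.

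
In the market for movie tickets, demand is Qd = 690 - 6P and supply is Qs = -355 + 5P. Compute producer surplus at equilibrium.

Producer surplus = 1440

Equilibrium: 690 - 6P = -355 + 5P gives P* = 95, Q* = 120.
Supply starts at P = 71 (where Qs = 0).
PS = ½(95 − 71)(120) = 1440.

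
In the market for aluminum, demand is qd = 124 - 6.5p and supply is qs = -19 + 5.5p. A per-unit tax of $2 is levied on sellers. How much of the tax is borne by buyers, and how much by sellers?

Pre-tax equilibrium: p* = 143/12, q* = 1117/24.
Tax on sellers shifts supply to qs = -19 + 5.5(p − 2) = -30 + 5.5p.
124 - 6.5p = -30 + 5.5p gives buyer price pb = 77/6; sellers receive ps = 77/6 − 2 = 65/6.
New quantity: q = 124 − 6.5(77/6) = 487/12.
Buyer burden = 77/6 − 143/12 = 11/12; seller burden = 143/12 − 65/6 = 13/12.

Buyers bear 11/12, sellers bear 13/12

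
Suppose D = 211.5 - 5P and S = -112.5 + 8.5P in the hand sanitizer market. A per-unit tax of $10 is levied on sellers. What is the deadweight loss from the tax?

Deadweight loss = 4250/27

Pre-tax equilibrium: P* = 24, Q* = 91.5.
Tax on sellers shifts supply to S = -112.5 + 8.5(P − 10) = -197.5 + 8.5P.
211.5 - 5P = -197.5 + 8.5P gives buyer price Pb = 818/27; sellers receive Ps = 818/27 − 10 = 548/27.
New quantity: Q = 211.5 − 5(818/27) = 3241/54.
DWL = ½ × 10 × (91.5 − 3241/54) = 4250/27.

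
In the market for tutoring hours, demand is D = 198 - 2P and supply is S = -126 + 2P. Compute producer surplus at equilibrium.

Producer surplus = 324

Equilibrium: 198 - 2P = -126 + 2P gives P* = 81, Q* = 36.
Supply starts at P = 63 (where S = 0).
PS = ½(81 − 63)(36) = 324.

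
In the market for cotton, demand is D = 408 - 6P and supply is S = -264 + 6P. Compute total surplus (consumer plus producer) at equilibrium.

Total surplus = 864

Equilibrium: 408 - 6P = -264 + 6P gives P* = 56, Q* = 72.
Demand choke price: P = 68; supply starts at P = 44.
CS = ½(68 − 56)(72) = 432; PS = ½(56 − 44)(72) = 432.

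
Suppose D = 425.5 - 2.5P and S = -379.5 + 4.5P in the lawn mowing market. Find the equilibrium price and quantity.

Set D = S: 425.5 - 2.5P = -379.5 + 4.5P.
805 = 7P, so P* = 115.
Q* = 425.5 − 2.5(115) = 138.

P* = 115, Q* = 138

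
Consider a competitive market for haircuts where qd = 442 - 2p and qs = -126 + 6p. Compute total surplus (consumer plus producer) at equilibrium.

Equilibrium: 442 - 2p = -126 + 6p gives p* = 71, q* = 300.
Demand choke price: p = 221; supply starts at p = 21.
CS = ½(221 − 71)(300) = 22500; PS = ½(71 − 21)(300) = 7500.

Total surplus = 30000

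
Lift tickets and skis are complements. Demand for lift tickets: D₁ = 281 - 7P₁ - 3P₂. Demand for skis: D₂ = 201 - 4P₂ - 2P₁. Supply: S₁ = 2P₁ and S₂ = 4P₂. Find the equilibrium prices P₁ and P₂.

P₁ = 1645/66, P₂ = 1247/66

Market 1: 281 - 7P₁ - 3P₂ = 2P₁ → 9P₁ + 3P₂ = 281.
Market 2: 8P₂ + 2P₁ = 201.
Eliminating P₂: 8×(1) − 3×(2) gives 66P₁ = 1645, so P₁ = 1645/66.
Back-substitute into (2): P₂ = (201 − 2×1645/66) / 8 = 1247/66.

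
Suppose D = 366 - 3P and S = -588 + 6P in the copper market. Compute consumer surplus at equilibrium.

Equilibrium: 366 - 3P = -588 + 6P gives P* = 106, Q* = 48.
Demand choke price (D = 0): P = 122.
CS = ½(122 − 106)(48) = 384.

Consumer surplus = 384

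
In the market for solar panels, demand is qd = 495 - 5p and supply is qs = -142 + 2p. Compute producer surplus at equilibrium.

Equilibrium: 495 - 5p = -142 + 2p gives p* = 91, q* = 40.
Supply starts at p = 71 (where qs = 0).
PS = ½(91 − 71)(40) = 400.

Producer surplus = 400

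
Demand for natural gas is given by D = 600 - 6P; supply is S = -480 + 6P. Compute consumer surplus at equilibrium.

Consumer surplus = 300

Equilibrium: 600 - 6P = -480 + 6P gives P* = 90, Q* = 60.
Demand choke price (D = 0): P = 100.
CS = ½(100 − 90)(60) = 300.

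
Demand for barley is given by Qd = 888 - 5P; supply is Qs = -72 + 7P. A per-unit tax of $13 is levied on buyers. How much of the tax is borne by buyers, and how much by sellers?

Buyers bear 91/12, sellers bear 65/12

Pre-tax equilibrium: P* = 80, Q* = 488.
Tax on buyers shifts demand to Qd = 888 − 5(P + 13) = 823 - 5P.
823 - 5P = -72 + 7P gives seller price Ps = 895/12; buyers pay Pb = 895/12 + 13 = 1051/12.
New quantity: Q = 888 − 5(1051/12) = 5401/12.
Buyer burden = 1051/12 − 80 = 91/12; seller burden = 80 − 895/12 = 65/12.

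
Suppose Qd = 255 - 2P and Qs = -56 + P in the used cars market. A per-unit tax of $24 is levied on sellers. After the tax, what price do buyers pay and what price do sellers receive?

Pre-tax equilibrium: P* = 311/3, Q* = 143/3.
Tax on sellers shifts supply to Qs = -56 + 1(P − 24) = -80 + P.
255 - 2P = -80 + P gives buyer price Pb = 335/3; sellers receive Ps = 335/3 − 24 = 263/3.
New quantity: Q = 255 − 2(335/3) = 95/3.

Buyers pay 335/3, sellers receive 263/3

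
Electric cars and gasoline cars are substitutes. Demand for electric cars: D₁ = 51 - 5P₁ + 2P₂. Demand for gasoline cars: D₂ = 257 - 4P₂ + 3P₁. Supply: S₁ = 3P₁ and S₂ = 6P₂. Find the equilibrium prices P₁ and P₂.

Market 1: 51 - 5P₁ + 2P₂ = 3P₁ → 8P₁ - 2P₂ = 51.
Market 2: 10P₂ - 3P₁ = 257.
Eliminating P₂: 10×(1) + 2×(2) gives 74P₁ = 1024, so P₁ = 512/37.
Back-substitute into (2): P₂ = (257 + 3×512/37) / 10 = 2209/74.

P₁ = 512/37, P₂ = 2209/74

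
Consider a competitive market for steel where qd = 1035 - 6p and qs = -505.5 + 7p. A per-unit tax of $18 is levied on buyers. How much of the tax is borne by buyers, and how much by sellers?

Buyers bear 126/13, sellers bear 108/13

Pre-tax equilibrium: p* = 118.5, q* = 324.
Tax on buyers shifts demand to qd = 1035 − 6(p + 18) = 927 - 6p.
927 - 6p = -505.5 + 7p gives seller price ps = 2865/26; buyers pay pb = 2865/26 + 18 = 3333/26.
New quantity: q = 1035 − 6(3333/26) = 3456/13.
Buyer burden = 3333/26 − 118.5 = 126/13; seller burden = 118.5 − 2865/26 = 108/13.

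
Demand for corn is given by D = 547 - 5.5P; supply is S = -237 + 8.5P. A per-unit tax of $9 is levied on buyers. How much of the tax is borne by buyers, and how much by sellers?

Pre-tax equilibrium: P* = 56, Q* = 239.
Tax on buyers shifts demand to D = 547 − 5.5(P + 9) = 497.5 - 5.5P.
497.5 - 5.5P = -237 + 8.5P gives seller price Ps = 1469/28; buyers pay Pb = 1469/28 + 9 = 1721/28.
New quantity: Q = 547 − 5.5(1721/28) = 11701/56.
Buyer burden = 1721/28 − 56 = 153/28; seller burden = 56 − 1469/28 = 99/28.

Buyers bear 153/28, sellers bear 99/28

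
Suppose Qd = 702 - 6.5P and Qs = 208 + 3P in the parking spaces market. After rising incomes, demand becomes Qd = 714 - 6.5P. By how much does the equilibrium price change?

Original equilibrium: P* = 52, Q* = 364.
New equilibrium: 714 - 6.5P = 208 + 3P, so 506 = 9.5P and P' = 1012/19; Q' = 714 − 6.5(1012/19) = 6988/19.
Change in price: 1012/19 − 52 = 24/19.

ΔP = 24/19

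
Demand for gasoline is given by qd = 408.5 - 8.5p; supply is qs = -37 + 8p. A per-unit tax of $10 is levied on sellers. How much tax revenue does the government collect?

Tax revenue = 45470/33

Pre-tax equilibrium: p* = 27, q* = 179.
Tax on sellers shifts supply to qs = -37 + 8(p − 10) = -117 + 8p.
408.5 - 8.5p = -117 + 8p gives buyer price pb = 1051/33; sellers receive ps = 1051/33 − 10 = 721/33.
New quantity: q = 408.5 − 8.5(1051/33) = 4547/33.
Revenue = 10 × 4547/33 = 45470/33.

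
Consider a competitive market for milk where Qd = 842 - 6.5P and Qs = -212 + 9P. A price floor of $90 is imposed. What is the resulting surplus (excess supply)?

Equilibrium price would be P* = 68, so the floor at 90 binds.
At P = 90: Qd = 257, Qs = 598.
Surplus = 598 − 257 = 341.

Surplus = 341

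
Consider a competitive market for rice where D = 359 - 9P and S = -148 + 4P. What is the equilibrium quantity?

Q* = 8

Set D = S: 359 - 9P = -148 + 4P.
507 = 13P, so P* = 39.
Q* = 359 − 9(39) = 8.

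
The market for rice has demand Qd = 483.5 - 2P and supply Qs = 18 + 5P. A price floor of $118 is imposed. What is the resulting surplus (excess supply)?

Surplus = 360.5

Equilibrium price would be P* = 66.5, so the floor at 118 binds.
At P = 118: Qd = 247.5, Qs = 608.
Surplus = 608 − 247.5 = 360.5.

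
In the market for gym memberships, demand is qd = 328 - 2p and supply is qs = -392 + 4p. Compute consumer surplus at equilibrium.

Equilibrium: 328 - 2p = -392 + 4p gives p* = 120, q* = 88.
Demand choke price (qd = 0): p = 164.
CS = ½(164 − 120)(88) = 1936.

Consumer surplus = 1936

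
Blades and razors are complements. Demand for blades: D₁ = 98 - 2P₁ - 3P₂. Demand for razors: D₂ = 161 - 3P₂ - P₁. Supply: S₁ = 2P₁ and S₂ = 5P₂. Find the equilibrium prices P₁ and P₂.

Market 1: 98 - 2P₁ - 3P₂ = 2P₁ → 4P₁ + 3P₂ = 98.
Market 2: 8P₂ + P₁ = 161.
Eliminating P₂: 8×(1) − 3×(2) gives 29P₁ = 301, so P₁ = 301/29.
Back-substitute into (2): P₂ = (161 − 1×301/29) / 8 = 546/29.

P₁ = 301/29, P₂ = 546/29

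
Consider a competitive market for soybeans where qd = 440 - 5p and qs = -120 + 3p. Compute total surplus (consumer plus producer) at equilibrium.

Equilibrium: 440 - 5p = -120 + 3p gives p* = 70, q* = 90.
Demand choke price: p = 88; supply starts at p = 40.
CS = ½(88 − 70)(90) = 810; PS = ½(70 − 40)(90) = 1350.

Total surplus = 2160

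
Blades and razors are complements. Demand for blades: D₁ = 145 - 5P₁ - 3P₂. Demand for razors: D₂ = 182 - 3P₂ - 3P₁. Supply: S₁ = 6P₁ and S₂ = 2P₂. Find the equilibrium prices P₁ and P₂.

P₁ = 179/46, P₂ = 1567/46

Market 1: 145 - 5P₁ - 3P₂ = 6P₁ → 11P₁ + 3P₂ = 145.
Market 2: 5P₂ + 3P₁ = 182.
Eliminating P₂: 5×(1) − 3×(2) gives 46P₁ = 179, so P₁ = 179/46.
Back-substitute into (2): P₂ = (182 − 3×179/46) / 5 = 1567/46.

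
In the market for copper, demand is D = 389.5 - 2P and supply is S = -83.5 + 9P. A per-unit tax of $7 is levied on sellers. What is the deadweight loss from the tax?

Pre-tax equilibrium: P* = 43, Q* = 303.5.
Tax on sellers shifts supply to S = -83.5 + 9(P − 7) = -146.5 + 9P.
389.5 - 2P = -146.5 + 9P gives buyer price Pb = 536/11; sellers receive Ps = 536/11 − 7 = 459/11.
New quantity: Q = 389.5 − 2(536/11) = 6425/22.
DWL = ½ × 7 × (303.5 − 6425/22) = 441/11.

Deadweight loss = 441/11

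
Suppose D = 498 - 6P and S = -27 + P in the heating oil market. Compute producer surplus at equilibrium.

Equilibrium: 498 - 6P = -27 + P gives P* = 75, Q* = 48.
Supply starts at P = 27 (where S = 0).
PS = ½(75 − 27)(48) = 1152.

Producer surplus = 1152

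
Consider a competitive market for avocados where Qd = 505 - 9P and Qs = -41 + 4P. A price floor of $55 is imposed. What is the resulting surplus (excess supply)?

Equilibrium price would be P* = 42, so the floor at 55 binds.
At P = 55: Qd = 10, Qs = 179.
Surplus = 179 − 10 = 169.

Surplus = 169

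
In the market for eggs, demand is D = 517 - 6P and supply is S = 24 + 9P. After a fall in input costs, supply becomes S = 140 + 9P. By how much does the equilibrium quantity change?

ΔQ = 46.4

Original equilibrium: P* = 493/15, Q* = 319.8.
New equilibrium: 517 - 6P = 140 + 9P, so 377 = 15P and P' = 377/15; Q' = 517 − 6(377/15) = 366.2.
Change in quantity: 366.2 − 319.8 = 46.4.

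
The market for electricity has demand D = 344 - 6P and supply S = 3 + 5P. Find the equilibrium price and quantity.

P* = 31, Q* = 158

Set D = S: 344 - 6P = 3 + 5P.
341 = 11P, so P* = 31.
Q* = 344 − 6(31) = 158.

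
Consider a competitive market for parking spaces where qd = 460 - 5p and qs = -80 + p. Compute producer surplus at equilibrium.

Producer surplus = 50

Equilibrium: 460 - 5p = -80 + p gives p* = 90, q* = 10.
Supply starts at p = 80 (where qs = 0).
PS = ½(90 − 80)(10) = 50.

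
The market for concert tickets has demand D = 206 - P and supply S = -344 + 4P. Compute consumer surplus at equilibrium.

Equilibrium: 206 - P = -344 + 4P gives P* = 110, Q* = 96.
Demand choke price (D = 0): P = 206.
CS = ½(206 − 110)(96) = 4608.

Consumer surplus = 4608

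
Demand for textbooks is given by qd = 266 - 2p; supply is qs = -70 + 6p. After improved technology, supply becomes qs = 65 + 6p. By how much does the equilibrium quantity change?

Original equilibrium: p* = 42, q* = 182.
New equilibrium: 266 - 2p = 65 + 6p, so 201 = 8p and p' = 25.125; q' = 266 − 2(25.125) = 215.75.
Change in quantity: 215.75 − 182 = 33.75.

Δq = 33.75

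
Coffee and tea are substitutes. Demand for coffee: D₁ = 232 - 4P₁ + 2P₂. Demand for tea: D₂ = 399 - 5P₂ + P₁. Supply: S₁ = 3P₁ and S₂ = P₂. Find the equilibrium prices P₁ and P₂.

P₁ = 54.75, P₂ = 75.625

Market 1: 232 - 4P₁ + 2P₂ = 3P₁ → 7P₁ - 2P₂ = 232.
Market 2: 6P₂ - P₁ = 399.
Eliminating P₂: 6×(1) + 2×(2) gives 40P₁ = 2190, so P₁ = 54.75.
Back-substitute into (2): P₂ = (399 + 1×54.75) / 6 = 75.625.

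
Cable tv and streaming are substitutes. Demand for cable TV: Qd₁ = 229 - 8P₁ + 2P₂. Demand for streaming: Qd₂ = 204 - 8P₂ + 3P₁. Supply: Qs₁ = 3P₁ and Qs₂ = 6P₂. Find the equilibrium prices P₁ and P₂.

Market 1: 229 - 8P₁ + 2P₂ = 3P₁ → 11P₁ - 2P₂ = 229.
Market 2: 14P₂ - 3P₁ = 204.
Eliminating P₂: 14×(1) + 2×(2) gives 148P₁ = 3614, so P₁ = 1807/74.
Back-substitute into (2): P₂ = (204 + 3×1807/74) / 14 = 2931/148.

P₁ = 1807/74, P₂ = 2931/148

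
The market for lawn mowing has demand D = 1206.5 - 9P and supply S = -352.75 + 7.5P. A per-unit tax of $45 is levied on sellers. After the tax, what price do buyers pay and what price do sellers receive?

Buyers pay 2529/22, sellers receive 1539/22

Pre-tax equilibrium: P* = 94.5, Q* = 356.
Tax on sellers shifts supply to S = -352.75 + 7.5(P − 45) = -690.25 + 7.5P.
1206.5 - 9P = -690.25 + 7.5P gives buyer price Pb = 2529/22; sellers receive Ps = 2529/22 − 45 = 1539/22.
New quantity: Q = 1206.5 − 9(2529/22) = 1891/11.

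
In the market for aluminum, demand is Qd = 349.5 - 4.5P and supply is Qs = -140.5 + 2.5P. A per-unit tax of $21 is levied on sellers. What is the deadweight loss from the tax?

Deadweight loss = 354.375

Pre-tax equilibrium: P* = 70, Q* = 34.5.
Tax on sellers shifts supply to Qs = -140.5 + 2.5(P − 21) = -193 + 2.5P.
349.5 - 4.5P = -193 + 2.5P gives buyer price Pb = 77.5; sellers receive Ps = 77.5 − 21 = 56.5.
New quantity: Q = 349.5 − 4.5(77.5) = 0.75.
DWL = ½ × 21 × (34.5 − 0.75) = 354.375.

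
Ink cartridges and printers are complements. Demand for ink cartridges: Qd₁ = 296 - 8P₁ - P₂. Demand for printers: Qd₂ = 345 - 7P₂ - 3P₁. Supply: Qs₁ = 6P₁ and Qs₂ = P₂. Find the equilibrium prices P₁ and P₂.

Market 1: 296 - 8P₁ - P₂ = 6P₁ → 14P₁ + P₂ = 296.
Market 2: 8P₂ + 3P₁ = 345.
Eliminating P₂: 8×(1) − 1×(2) gives 109P₁ = 2023, so P₁ = 2023/109.
Back-substitute into (2): P₂ = (345 − 3×2023/109) / 8 = 3942/109.

P₁ = 2023/109, P₂ = 3942/109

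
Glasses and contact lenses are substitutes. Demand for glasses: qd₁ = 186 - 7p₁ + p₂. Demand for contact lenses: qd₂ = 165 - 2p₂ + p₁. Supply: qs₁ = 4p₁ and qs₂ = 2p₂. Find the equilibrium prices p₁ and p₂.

Market 1: 186 - 7p₁ + p₂ = 4p₁ → 11p₁ - p₂ = 186.
Market 2: 4p₂ - p₁ = 165.
Eliminating p₂: 4×(1) + 1×(2) gives 43p₁ = 909, so p₁ = 909/43.
Back-substitute into (2): p₂ = (165 + 1×909/43) / 4 = 2001/43.

p₁ = 909/43, p₂ = 2001/43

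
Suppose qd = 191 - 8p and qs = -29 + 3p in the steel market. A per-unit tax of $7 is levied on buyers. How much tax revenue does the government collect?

Tax revenue = 1211/11

Pre-tax equilibrium: p* = 20, q* = 31.
Tax on buyers shifts demand to qd = 191 − 8(p + 7) = 135 - 8p.
135 - 8p = -29 + 3p gives seller price ps = 164/11; buyers pay pb = 164/11 + 7 = 241/11.
New quantity: q = 191 − 8(241/11) = 173/11.
Revenue = 7 × 173/11 = 1211/11.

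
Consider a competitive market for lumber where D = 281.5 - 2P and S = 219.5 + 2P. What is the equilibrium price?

P* = 15.5

Set D = S: 281.5 - 2P = 219.5 + 2P.
62 = 4P, so P* = 15.5.
Q* = 281.5 − 2(15.5) = 250.5.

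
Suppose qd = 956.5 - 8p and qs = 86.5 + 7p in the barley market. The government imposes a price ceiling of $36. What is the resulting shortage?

Equilibrium price would be p* = 58, so the ceiling at 36 binds.
At p = 36: qd = 956.5 − 8(36) = 668.5, qs = 86.5 + 7(36) = 338.5.
Shortage = 668.5 − 338.5 = 330.

Shortage = 330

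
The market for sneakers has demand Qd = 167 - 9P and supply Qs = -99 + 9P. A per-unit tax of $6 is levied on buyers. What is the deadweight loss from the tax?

Deadweight loss = 81

Pre-tax equilibrium: P* = 133/9, Q* = 34.
Tax on buyers shifts demand to Qd = 167 − 9(P + 6) = 113 - 9P.
113 - 9P = -99 + 9P gives seller price Ps = 106/9; buyers pay Pb = 106/9 + 6 = 160/9.
New quantity: Q = 167 − 9(160/9) = 7.
DWL = ½ × 6 × (34 − 7) = 81.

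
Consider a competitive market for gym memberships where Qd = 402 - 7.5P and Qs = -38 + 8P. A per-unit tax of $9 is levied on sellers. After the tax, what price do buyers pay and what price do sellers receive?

Buyers pay 1024/31, sellers receive 745/31

Pre-tax equilibrium: P* = 880/31, Q* = 5862/31.
Tax on sellers shifts supply to Qs = -38 + 8(P − 9) = -110 + 8P.
402 - 7.5P = -110 + 8P gives buyer price Pb = 1024/31; sellers receive Ps = 1024/31 − 9 = 745/31.
New quantity: Q = 402 − 7.5(1024/31) = 4782/31.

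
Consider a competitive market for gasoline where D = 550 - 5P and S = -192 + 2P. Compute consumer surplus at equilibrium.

Consumer surplus = 40

Equilibrium: 550 - 5P = -192 + 2P gives P* = 106, Q* = 20.
Demand choke price (D = 0): P = 110.
CS = ½(110 − 106)(20) = 40.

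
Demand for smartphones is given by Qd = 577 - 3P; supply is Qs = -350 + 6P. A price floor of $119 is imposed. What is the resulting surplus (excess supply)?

Equilibrium price would be P* = 103, so the floor at 119 binds.
At P = 119: Qd = 220, Qs = 364.
Surplus = 364 − 220 = 144.

Surplus = 144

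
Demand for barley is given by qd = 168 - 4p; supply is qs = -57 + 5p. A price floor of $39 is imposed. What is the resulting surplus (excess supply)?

Equilibrium price would be p* = 25, so the floor at 39 binds.
At p = 39: qd = 12, qs = 138.
Surplus = 138 − 12 = 126.

Surplus = 126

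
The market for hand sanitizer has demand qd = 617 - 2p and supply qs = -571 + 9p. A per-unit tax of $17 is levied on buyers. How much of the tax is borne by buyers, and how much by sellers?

Buyers bear 153/11, sellers bear 34/11

Pre-tax equilibrium: p* = 108, q* = 401.
Tax on buyers shifts demand to qd = 617 − 2(p + 17) = 583 - 2p.
583 - 2p = -571 + 9p gives seller price ps = 1154/11; buyers pay pb = 1154/11 + 17 = 1341/11.
New quantity: q = 617 − 2(1341/11) = 4105/11.
Buyer burden = 1341/11 − 108 = 153/11; seller burden = 108 − 1154/11 = 34/11.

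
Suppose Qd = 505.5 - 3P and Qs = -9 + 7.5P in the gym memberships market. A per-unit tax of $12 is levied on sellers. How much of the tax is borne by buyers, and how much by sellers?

Pre-tax equilibrium: P* = 49, Q* = 358.5.
Tax on sellers shifts supply to Qs = -9 + 7.5(P − 12) = -99 + 7.5P.
505.5 - 3P = -99 + 7.5P gives buyer price Pb = 403/7; sellers receive Ps = 403/7 − 12 = 319/7.
New quantity: Q = 505.5 − 3(403/7) = 4659/14.
Buyer burden = 403/7 − 49 = 60/7; seller burden = 49 − 319/7 = 24/7.

Buyers bear 60/7, sellers bear 24/7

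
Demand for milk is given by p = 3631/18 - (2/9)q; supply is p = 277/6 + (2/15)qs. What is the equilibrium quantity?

Set the two price expressions equal: 3631/18 - (2/9)q = 277/6 + (2/15)q.
1400/9 = (16/45)q, so q* = 437.5.
p* = 3631/18 − (2/9)(437.5) = 104.5.

q* = 437.5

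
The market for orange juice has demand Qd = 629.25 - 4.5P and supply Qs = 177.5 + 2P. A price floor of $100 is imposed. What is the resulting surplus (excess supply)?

Surplus = 198.25

Equilibrium price would be P* = 69.5, so the floor at 100 binds.
At P = 100: Qd = 179.25, Qs = 377.5.
Surplus = 377.5 − 179.25 = 198.25.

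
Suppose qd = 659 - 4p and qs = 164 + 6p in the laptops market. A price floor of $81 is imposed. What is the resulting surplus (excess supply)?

Equilibrium price would be p* = 49.5, so the floor at 81 binds.
At p = 81: qd = 335, qs = 650.
Surplus = 650 − 335 = 315.

Surplus = 315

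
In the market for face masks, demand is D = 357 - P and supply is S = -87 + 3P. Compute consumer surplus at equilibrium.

Consumer surplus = 30258

Equilibrium: 357 - P = -87 + 3P gives P* = 111, Q* = 246.
Demand choke price (D = 0): P = 357.
CS = ½(357 − 111)(246) = 30258.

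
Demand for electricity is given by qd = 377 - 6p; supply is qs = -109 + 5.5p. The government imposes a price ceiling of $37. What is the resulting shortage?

Shortage = 60.5

Equilibrium price would be p* = 972/23, so the ceiling at 37 binds.
At p = 37: qd = 377 − 6(37) = 155, qs = -109 + 5.5(37) = 94.5.
Shortage = 155 − 94.5 = 60.5.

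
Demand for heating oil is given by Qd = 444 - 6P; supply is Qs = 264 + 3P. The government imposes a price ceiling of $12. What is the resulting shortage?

Equilibrium price would be P* = 20, so the ceiling at 12 binds.
At P = 12: Qd = 444 − 6(12) = 372, Qs = 264 + 3(12) = 300.
Shortage = 372 − 300 = 72.

Shortage = 72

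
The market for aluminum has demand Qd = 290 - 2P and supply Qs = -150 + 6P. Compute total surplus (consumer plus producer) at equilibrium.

Total surplus = 10800

Equilibrium: 290 - 2P = -150 + 6P gives P* = 55, Q* = 180.
Demand choke price: P = 145; supply starts at P = 25.
CS = ½(145 − 55)(180) = 8100; PS = ½(55 − 25)(180) = 2700.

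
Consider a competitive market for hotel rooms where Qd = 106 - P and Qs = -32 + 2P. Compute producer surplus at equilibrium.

Producer surplus = 900

Equilibrium: 106 - P = -32 + 2P gives P* = 46, Q* = 60.
Supply starts at P = 16 (where Qs = 0).
PS = ½(46 − 16)(60) = 900.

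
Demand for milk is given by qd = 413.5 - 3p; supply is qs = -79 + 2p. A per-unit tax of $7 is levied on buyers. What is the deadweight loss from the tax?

Pre-tax equilibrium: p* = 98.5, q* = 118.
Tax on buyers shifts demand to qd = 413.5 − 3(p + 7) = 392.5 - 3p.
392.5 - 3p = -79 + 2p gives seller price ps = 94.3; buyers pay pb = 94.3 + 7 = 101.3.
New quantity: q = 413.5 − 3(101.3) = 109.6.
DWL = ½ × 7 × (118 − 109.6) = 29.4.

Deadweight loss = 29.4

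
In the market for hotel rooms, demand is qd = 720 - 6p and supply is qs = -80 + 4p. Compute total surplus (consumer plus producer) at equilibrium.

Equilibrium: 720 - 6p = -80 + 4p gives p* = 80, q* = 240.
Demand choke price: p = 120; supply starts at p = 20.
CS = ½(120 − 80)(240) = 4800; PS = ½(80 − 20)(240) = 7200.

Total surplus = 12000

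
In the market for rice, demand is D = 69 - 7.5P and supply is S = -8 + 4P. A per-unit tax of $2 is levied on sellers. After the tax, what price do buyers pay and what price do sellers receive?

Pre-tax equilibrium: P* = 154/23, Q* = 432/23.
Tax on sellers shifts supply to S = -8 + 4(P − 2) = -16 + 4P.
69 - 7.5P = -16 + 4P gives buyer price Pb = 170/23; sellers receive Ps = 170/23 − 2 = 124/23.
New quantity: Q = 69 − 7.5(170/23) = 312/23.

Buyers pay 170/23, sellers receive 124/23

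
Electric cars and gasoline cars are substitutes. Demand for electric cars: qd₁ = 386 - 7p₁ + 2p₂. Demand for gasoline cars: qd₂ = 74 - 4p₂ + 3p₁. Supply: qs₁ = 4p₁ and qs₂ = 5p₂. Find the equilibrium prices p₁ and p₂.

p₁ = 3622/93, p₂ = 1972/93

Market 1: 386 - 7p₁ + 2p₂ = 4p₁ → 11p₁ - 2p₂ = 386.
Market 2: 9p₂ - 3p₁ = 74.
Eliminating p₂: 9×(1) + 2×(2) gives 93p₁ = 3622, so p₁ = 3622/93.
Back-substitute into (2): p₂ = (74 + 3×3622/93) / 9 = 1972/93.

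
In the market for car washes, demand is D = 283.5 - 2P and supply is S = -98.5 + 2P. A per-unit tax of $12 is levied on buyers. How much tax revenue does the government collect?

Tax revenue = 966

Pre-tax equilibrium: P* = 95.5, Q* = 92.5.
Tax on buyers shifts demand to D = 283.5 − 2(P + 12) = 259.5 - 2P.
259.5 - 2P = -98.5 + 2P gives seller price Ps = 89.5; buyers pay Pb = 89.5 + 12 = 101.5.
New quantity: Q = 283.5 − 2(101.5) = 80.5.
Revenue = 12 × 80.5 = 966.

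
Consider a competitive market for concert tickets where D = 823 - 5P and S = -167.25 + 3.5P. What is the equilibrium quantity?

Set D = S: 823 - 5P = -167.25 + 3.5P.
990.25 = 8.5P, so P* = 116.5.
Q* = 823 − 5(116.5) = 240.5.

Q* = 240.5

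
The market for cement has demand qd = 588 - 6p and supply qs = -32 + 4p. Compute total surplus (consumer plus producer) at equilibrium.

Total surplus = 9720

Equilibrium: 588 - 6p = -32 + 4p gives p* = 62, q* = 216.
Demand choke price: p = 98; supply starts at p = 8.
CS = ½(98 − 62)(216) = 3888; PS = ½(62 − 8)(216) = 5832.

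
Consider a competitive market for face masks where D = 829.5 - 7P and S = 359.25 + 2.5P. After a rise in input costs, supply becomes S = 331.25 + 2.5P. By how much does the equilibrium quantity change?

Original equilibrium: P* = 49.5, Q* = 483.
New equilibrium: 829.5 - 7P = 331.25 + 2.5P, so 498.25 = 9.5P and P' = 1993/38; Q' = 829.5 − 7(1993/38) = 8785/19.
Change in quantity: 8785/19 − 483 = -392/19.

ΔQ = -392/19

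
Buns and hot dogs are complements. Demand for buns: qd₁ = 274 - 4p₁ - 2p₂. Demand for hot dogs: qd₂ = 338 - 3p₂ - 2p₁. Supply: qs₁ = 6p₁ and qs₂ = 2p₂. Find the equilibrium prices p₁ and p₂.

Market 1: 274 - 4p₁ - 2p₂ = 6p₁ → 10p₁ + 2p₂ = 274.
Market 2: 5p₂ + 2p₁ = 338.
Eliminating p₂: 5×(1) − 2×(2) gives 46p₁ = 694, so p₁ = 347/23.
Back-substitute into (2): p₂ = (338 − 2×347/23) / 5 = 1416/23.

p₁ = 347/23, p₂ = 1416/23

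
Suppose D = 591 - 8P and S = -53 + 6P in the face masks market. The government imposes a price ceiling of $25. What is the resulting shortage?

Equilibrium price would be P* = 46, so the ceiling at 25 binds.
At P = 25: D = 591 − 8(25) = 391, S = -53 + 6(25) = 97.
Shortage = 391 − 97 = 294.

Shortage = 294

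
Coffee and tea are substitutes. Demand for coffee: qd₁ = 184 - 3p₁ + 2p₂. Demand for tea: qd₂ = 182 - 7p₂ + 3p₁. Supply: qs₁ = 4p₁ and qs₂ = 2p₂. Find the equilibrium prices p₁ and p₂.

Market 1: 184 - 3p₁ + 2p₂ = 4p₁ → 7p₁ - 2p₂ = 184.
Market 2: 9p₂ - 3p₁ = 182.
Eliminating p₂: 9×(1) + 2×(2) gives 57p₁ = 2020, so p₁ = 2020/57.
Back-substitute into (2): p₂ = (182 + 3×2020/57) / 9 = 1826/57.

p₁ = 2020/57, p₂ = 1826/57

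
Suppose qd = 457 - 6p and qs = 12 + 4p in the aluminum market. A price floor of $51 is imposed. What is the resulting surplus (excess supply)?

Surplus = 65

Equilibrium price would be p* = 44.5, so the floor at 51 binds.
At p = 51: qd = 151, qs = 216.
Surplus = 216 − 151 = 65.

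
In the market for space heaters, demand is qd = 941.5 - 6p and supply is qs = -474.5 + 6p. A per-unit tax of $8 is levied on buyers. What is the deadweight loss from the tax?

Deadweight loss = 96

Pre-tax equilibrium: p* = 118, q* = 233.5.
Tax on buyers shifts demand to qd = 941.5 − 6(p + 8) = 893.5 - 6p.
893.5 - 6p = -474.5 + 6p gives seller price ps = 114; buyers pay pb = 114 + 8 = 122.
New quantity: q = 941.5 − 6(122) = 209.5.
DWL = ½ × 8 × (233.5 − 209.5) = 96.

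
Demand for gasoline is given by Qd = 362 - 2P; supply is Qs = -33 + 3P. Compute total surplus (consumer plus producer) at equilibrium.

Equilibrium: 362 - 2P = -33 + 3P gives P* = 79, Q* = 204.
Demand choke price: P = 181; supply starts at P = 11.
CS = ½(181 − 79)(204) = 10404; PS = ½(79 − 11)(204) = 6936.

Total surplus = 17340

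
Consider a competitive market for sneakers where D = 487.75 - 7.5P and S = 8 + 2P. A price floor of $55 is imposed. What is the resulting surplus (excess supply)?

Surplus = 42.75

Equilibrium price would be P* = 50.5, so the floor at 55 binds.
At P = 55: D = 75.25, S = 118.
Surplus = 118 − 75.25 = 42.75.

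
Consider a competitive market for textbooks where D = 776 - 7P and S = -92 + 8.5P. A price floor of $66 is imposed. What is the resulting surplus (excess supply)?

Surplus = 155

Equilibrium price would be P* = 56, so the floor at 66 binds.
At P = 66: D = 314, S = 469.
Surplus = 469 − 314 = 155.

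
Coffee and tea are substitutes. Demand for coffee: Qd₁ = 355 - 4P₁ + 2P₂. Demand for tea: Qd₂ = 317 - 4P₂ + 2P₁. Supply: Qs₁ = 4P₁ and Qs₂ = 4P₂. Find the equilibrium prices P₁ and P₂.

P₁ = 57.9, P₂ = 54.1

Market 1: 355 - 4P₁ + 2P₂ = 4P₁ → 8P₁ - 2P₂ = 355.
Market 2: 8P₂ - 2P₁ = 317.
Eliminating P₂: 8×(1) + 2×(2) gives 60P₁ = 3474, so P₁ = 57.9.
Back-substitute into (2): P₂ = (317 + 2×57.9) / 8 = 54.1.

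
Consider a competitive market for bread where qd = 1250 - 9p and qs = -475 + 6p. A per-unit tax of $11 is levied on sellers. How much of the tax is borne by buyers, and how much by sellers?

Buyers bear $4.4, sellers bear $6.6

Pre-tax equilibrium: p* = 115, q* = 215.
Tax on sellers shifts supply to qs = -475 + 6(p − 11) = -541 + 6p.
1250 - 9p = -541 + 6p gives buyer price pb = 119.4; sellers receive ps = 119.4 − 11 = 108.4.
New quantity: q = 1250 − 9(119.4) = 175.4.
Buyer burden = 119.4 − 115 = 4.4; seller burden = 115 − 108.4 = 6.6.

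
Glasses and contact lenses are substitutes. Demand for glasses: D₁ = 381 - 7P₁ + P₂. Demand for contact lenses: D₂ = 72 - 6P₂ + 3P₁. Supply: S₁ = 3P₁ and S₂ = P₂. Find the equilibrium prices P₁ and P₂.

P₁ = 2739/67, P₂ = 1863/67

Market 1: 381 - 7P₁ + P₂ = 3P₁ → 10P₁ - P₂ = 381.
Market 2: 7P₂ - 3P₁ = 72.
Eliminating P₂: 7×(1) + 1×(2) gives 67P₁ = 2739, so P₁ = 2739/67.
Back-substitute into (2): P₂ = (72 + 3×2739/67) / 7 = 1863/67.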